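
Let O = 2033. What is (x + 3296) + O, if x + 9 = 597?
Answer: 5917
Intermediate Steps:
x = 588 (x = -9 + 597 = 588)
(x + 3296) + O = (588 + 3296) + 2033 = 3884 + 2033 = 5917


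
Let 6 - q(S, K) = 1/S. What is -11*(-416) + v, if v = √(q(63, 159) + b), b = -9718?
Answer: 4576 + I*√4282999/21 ≈ 4576.0 + 98.55*I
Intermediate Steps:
q(S, K) = 6 - 1/S
v = I*√4282999/21 (v = √((6 - 1/63) - 9718) = √(377/63 - 9718) = √(-611857/63) = I*√4282999/21 ≈ 98.55*I)
-11*(-416) + v = -11*(-416) + I*√4282999/21 = 4576 + I*√4282999/21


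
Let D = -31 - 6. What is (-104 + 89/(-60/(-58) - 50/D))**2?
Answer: 29153172049/6553600 ≈ 4448.4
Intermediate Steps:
D = -37
(-104 + 89/(-60/(-58) - 50/D))**2 = (-104 + 89/(-60/(-58) - 50/(-37)))**2 = (-104 + 89/(-60*(-1/58) - 50*(-1/37)))**2 = (-104 + 89/(30/29 + 50/37))**2 = (-104 + 89/(2560/1073))**2 = (-104 + 89*(1073/2560))**2 = (-104 + 95497/2560)**2 = (-170743/2560)**2 = 29153172049/6553600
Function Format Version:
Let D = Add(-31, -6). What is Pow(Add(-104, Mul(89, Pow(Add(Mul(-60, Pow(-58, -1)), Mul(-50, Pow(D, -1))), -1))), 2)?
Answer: Rational(29153172049, 6553600) ≈ 4448.4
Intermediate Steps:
D = -37
Pow(Add(-104, Mul(89, Pow(Add(Mul(-60, Pow(-58, -1)), Mul(-50, Pow(D, -1))), -1))), 2) = Pow(Add(-104, Mul(89, Pow(Add(Mul(-60, Pow(-58, -1)), Mul(-50, Pow(-37, -1))), -1))), 2) = Pow(Add(-104, Mul(89, Pow(Add(Mul(-60, Rational(-1, 58)), Mul(-50, Rational(-1, 37))), -1))), 2) = Pow(Add(-104, Mul(89, Pow(Add(Rational(30, 29), Rational(50, 37)), -1))), 2) = Pow(Add(-104, Mul(89, Pow(Rational(2560, 1073), -1))), 2) = Pow(Add(-104, Mul(89, Rational(1073, 2560))), 2) = Pow(Add(-104, Rational(95497, 2560)), 2) = Pow(Rational(-170743, 2560), 2) = Rational(29153172049, 6553600)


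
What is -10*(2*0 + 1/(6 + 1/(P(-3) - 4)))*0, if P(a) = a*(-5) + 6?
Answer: 0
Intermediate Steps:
P(a) = 6 - 5*a (P(a) = -5*a + 6 = 6 - 5*a)
-10*(2*0 + 1/(6 + 1/(P(-3) - 4)))*0 = -10*(2*0 + 1/(6 + 1/((6 - 5*(-3)) - 4)))*0 = -10*(0 + 1/(6 + 1/((6 + 15) - 4)))*0 = -10*(0 + 1/(6 + 1/(21 - 4)))*0 = -10*(0 + 1/(6 + 1/17))*0 = -10*(0 + 1/(103/17))*0 = -10*(0 + 17/103)*0 = -10*17/103*0 = -170/103*0 = 0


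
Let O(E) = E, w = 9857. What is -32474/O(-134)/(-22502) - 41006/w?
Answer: -61982087913/14860748338 ≈ -4.1709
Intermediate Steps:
-32474/O(-134)/(-22502) - 41006/w = -32474/(-134)/(-22502) - 41006/9857 = -32474*(-1/134)*(-1/22502) - 41006*1/9857 = (16237/67)*(-1/22502) - 41006/9857 = -16237/1507634 - 41006/9857 = -61982087913/14860748338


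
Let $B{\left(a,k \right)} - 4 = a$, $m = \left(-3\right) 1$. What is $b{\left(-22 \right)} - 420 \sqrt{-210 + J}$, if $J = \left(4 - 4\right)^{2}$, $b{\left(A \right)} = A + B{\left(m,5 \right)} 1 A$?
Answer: $-44 - 420 i \sqrt{210} \approx -44.0 - 6086.4 i$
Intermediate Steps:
$m = -3$
$B{\left(a,k \right)} = 4 + a$
$b{\left(A \right)} = 2 A$ ($b{\left(A \right)} = A + \left(4 - 3\right) 1 A = A + 1 A = A + A = 2 A$)
$J = 0$ ($J = 0^{2} = 0$)
$b{\left(-22 \right)} - 420 \sqrt{-210 + J} = 2 \left(-22\right) - 420 \sqrt{-210 + 0} = -44 - 420 \sqrt{-210} = -44 - 420 i \sqrt{210}$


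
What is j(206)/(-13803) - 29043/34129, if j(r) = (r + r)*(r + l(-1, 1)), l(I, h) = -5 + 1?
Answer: -3241232425/471082587 ≈ -6.8804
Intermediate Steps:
l(I, h) = -4
j(r) = 2*r*(-4 + r) (j(r) = (r + r)*(r - 4) = (2*r)*(-4 + r) = 2*r*(-4 + r))
j(206)/(-13803) - 29043/34129 = (2*206*(-4 + 206))/(-13803) - 29043/34129 = (2*206*202)*(-1/13803) - 29043*1/34129 = 83224*(-1/13803) - 29043/34129 = -83224/13803 - 29043/34129 = -3241232425/471082587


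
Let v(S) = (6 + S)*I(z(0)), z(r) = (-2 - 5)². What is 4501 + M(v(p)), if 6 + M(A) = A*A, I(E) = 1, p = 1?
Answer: 4544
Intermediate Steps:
z(r) = 49 (z(r) = (-7)² = 49)
v(S) = 6 + S (v(S) = (6 + S)*1 = 6 + S)
M(A) = -6 + A² (M(A) = -6 + A*A = -6 + A²)
4501 + M(v(p)) = 4501 + (-6 + (6 + 1)²) = 4501 + (-6 + 7²) = 4501 + (-6 + 49) = 4501 + 43 = 4544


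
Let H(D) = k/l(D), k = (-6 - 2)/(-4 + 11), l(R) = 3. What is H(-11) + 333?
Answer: 6985/21 ≈ 332.62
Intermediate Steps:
k = -8/7 ≈ -1.1429
H(D) = -8/21 (H(D) = -8/7/3 = -8/7*1/3 = -8/21)
H(-11) + 333 = -8/21 + 333 = 6985/21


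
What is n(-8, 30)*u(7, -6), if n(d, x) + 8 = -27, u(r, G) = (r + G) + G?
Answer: 175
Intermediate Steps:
u(r, G) = r + 2*G (u(r, G) = (G + r) + G = r + 2*G)
n(d, x) = -35 (n(d, x) = -8 - 27 = -35)
n(-8, 30)*u(7, -6) = -35*(7 + 2*(-6)) = -35*(7 - 12) = -35*(-5) = 175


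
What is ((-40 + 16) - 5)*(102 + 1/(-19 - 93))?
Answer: -331267/112 ≈ -2957.7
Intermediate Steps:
((-40 + 16) - 5)*(102 + 1/(-19 - 93)) = (-24 - 5)*(102 + 1/(-112)) = -29*(102 - 1/112) = -29*11423/112 = -331267/112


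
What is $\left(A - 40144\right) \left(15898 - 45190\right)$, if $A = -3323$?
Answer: $1273235364$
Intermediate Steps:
$\left(A - 40144\right) \left(15898 - 45190\right) = \left(-3323 - 40144\right) \left(15898 - 45190\right) = \left(-43467\right) \left(-29292\right) = 1273235364$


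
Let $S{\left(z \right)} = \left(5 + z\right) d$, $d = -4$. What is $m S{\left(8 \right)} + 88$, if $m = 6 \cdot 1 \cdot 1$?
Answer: $-224$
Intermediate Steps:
$m = 6$ ($m = 6 \cdot 1 = 6$)
$S{\left(z \right)} = -20 - 4 z$ ($S{\left(z \right)} = \left(5 + z\right) \left(-4\right) = -20 - 4 z$)
$m S{\left(8 \right)} + 88 = 6 \left(-20 - 32\right) + 88 = 6 \left(-52\right) + 88 = -312 + 88 = -224$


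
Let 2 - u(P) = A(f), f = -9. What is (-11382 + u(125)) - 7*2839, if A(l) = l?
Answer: -31244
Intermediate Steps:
u(P) = 11 (u(P) = 2 - 1*(-9) = 2 + 9 = 11)
(-11382 + u(125)) - 7*2839 = (-11382 + 11) - 7*2839 = -11371 - 19873 = -31244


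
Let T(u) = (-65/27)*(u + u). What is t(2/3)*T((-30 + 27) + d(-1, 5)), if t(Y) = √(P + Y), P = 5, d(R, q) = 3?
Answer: 0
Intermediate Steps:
t(Y) = √(5 + Y)
T(u) = -130*u/27 (T(u) = (-65*1/27)*(2*u) = -130*u/27)
t(2/3)*T((-30 + 27) + d(-1, 5)) = √(5 + 2/3)*(-130*((-30 + 27) + 3)/27) = √(5 + 2*(⅓))*(-130*(-3 + 3)/27) = √(5 + ⅔)*(-130/27*0) = √(17/3)*0 = (√51/3)*0 = 0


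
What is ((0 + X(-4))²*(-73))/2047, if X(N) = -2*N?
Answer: -4672/2047 ≈ -2.2824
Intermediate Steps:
((0 + X(-4))²*(-73))/2047 = ((0 - 2*(-4))²*(-73))/2047 = ((0 + 8)²*(-73))*(1/2047) = (8²*(-73))*(1/2047) = (64*(-73))*(1/2047) = -4672*1/2047 = -4672/2047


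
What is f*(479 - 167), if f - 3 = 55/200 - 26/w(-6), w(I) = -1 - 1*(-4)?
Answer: -8411/5 ≈ -1682.2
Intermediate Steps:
w(I) = 3 (w(I) = -1 + 4 = 3)
f = -647/120 (f = 3 + (55/200 - 26/3) = 3 + (55*(1/200) - 26*⅓) = 3 + (11/40 - 26/3) = 3 - 1007/120 = -647/120 ≈ -5.3917)
f*(479 - 167) = -647*(479 - 167)/120 = -647/120*312 = -8411/5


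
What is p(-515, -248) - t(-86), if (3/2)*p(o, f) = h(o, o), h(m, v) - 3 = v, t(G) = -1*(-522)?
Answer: -2590/3 ≈ -863.33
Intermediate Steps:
t(G) = 522
h(m, v) = 3 + v
p(o, f) = 2 + 2*o/3 (p(o, f) = 2*(3 + o)/3 = 2 + 2*o/3)
p(-515, -248) - t(-86) = (2 + (2/3)*(-515)) - 1*522 = (2 - 1030/3) - 522 = -1024/3 - 522 = -2590/3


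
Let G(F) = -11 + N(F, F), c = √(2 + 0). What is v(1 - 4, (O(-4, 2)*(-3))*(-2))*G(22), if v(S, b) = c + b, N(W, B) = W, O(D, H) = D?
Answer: -264 + 11*√2 ≈ -248.44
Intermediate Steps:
c = √2 ≈ 1.4142
v(S, b) = b + √2 (v(S, b) = √2 + b = b + √2)
G(F) = -11 + F
v(1 - 4, (O(-4, 2)*(-3))*(-2))*G(22) = (-4*(-3)*(-2) + √2)*(-11 + 22) = (12*(-2) + √2)*11 = (-24 + √2)*11 = -264 + 11*√2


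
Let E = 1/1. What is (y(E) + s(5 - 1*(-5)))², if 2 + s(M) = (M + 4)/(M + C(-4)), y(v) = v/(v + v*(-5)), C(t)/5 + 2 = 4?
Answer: 961/400 ≈ 2.4025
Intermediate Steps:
E = 1
C(t) = 10 (C(t) = -10 + 5*4 = -10 + 20 = 10)
y(v) = -¼ (y(v) = v/(v - 5*v) = v/((-4*v)) = v*(-1/(4*v)) = -¼)
s(M) = -2 + (4 + M)/(10 + M) (s(M) = -2 + (M + 4)/(M + 10) = -2 + (4 + M)/(10 + M))
(y(E) + s(5 - 1*(-5)))² = (-¼ + (-16 - (5 - 1*(-5)))/(10 + (5 - 1*(-5))))² = (-¼ + (-16 - (5 + 5))/(10 + (5 + 5)))² = (-¼ + (-16 - 1*10)/(10 + 10))² = (-¼ + (-16 - 10)/20)² = (-¼ + (1/20)*(-26))² = (-¼ - 13/10)² = (-31/20)² = 961/400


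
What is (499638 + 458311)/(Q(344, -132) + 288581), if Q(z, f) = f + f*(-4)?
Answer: 957949/288977 ≈ 3.3150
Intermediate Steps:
Q(z, f) = -3*f (Q(z, f) = f - 4*f = -3*f)
(499638 + 458311)/(Q(344, -132) + 288581) = (499638 + 458311)/(-3*(-132) + 288581) = 957949/(396 + 288581) = 957949/288977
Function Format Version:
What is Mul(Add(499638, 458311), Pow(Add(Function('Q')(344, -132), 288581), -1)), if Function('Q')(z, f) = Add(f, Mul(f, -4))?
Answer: Rational(957949, 288977) ≈ 3.3150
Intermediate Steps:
Function('Q')(z, f) = Mul(-3, f) (Function('Q')(z, f) = Add(f, Mul(-4, f)) = Mul(-3, f))
Mul(Add(499638, 458311), Pow(Add(Function('Q')(344, -132), 288581), -1)) = Mul(Add(499638, 458311), Pow(Add(Mul(-3, -132), 288581), -1)) = Mul(957949, Pow(Add(396, 288581), -1)) = Mul(957949, Pow(288977, -1)) = Mul(957949, Rational(1, 288977)) = Rational(957949, 288977)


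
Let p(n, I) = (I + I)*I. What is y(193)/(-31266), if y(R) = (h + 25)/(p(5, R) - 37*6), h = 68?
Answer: -1/24971112 ≈ -4.0046e-8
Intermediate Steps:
p(n, I) = 2*I² (p(n, I) = (2*I)*I = 2*I²)
y(R) = 93/(-222 + 2*R²) (y(R) = (68 + 25)/(2*R² - 37*6) = 93/(2*R² - 222) = 93/(-222 + 2*R²))
y(193)/(-31266) = (93/(2*(-111 + 193²)))/(-31266) = (93/(2*(-111 + 37249)))*(-1/31266) = ((93/2)/37138)*(-1/31266) = ((93/2)*(1/37138))*(-1/31266) = (3/2396)*(-1/31266) = -1/24971112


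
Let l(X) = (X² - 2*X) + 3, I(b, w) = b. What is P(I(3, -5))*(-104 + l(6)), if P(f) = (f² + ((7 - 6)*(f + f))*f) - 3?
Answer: -1848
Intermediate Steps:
l(X) = 3 + X² - 2*X
P(f) = -3 + 3*f² (P(f) = (f² + (1*(2*f))*f) - 3 = (f² + (2*f)*f) - 3 = (f² + 2*f²) - 3 = 3*f² - 3 = -3 + 3*f²)
P(I(3, -5))*(-104 + l(6)) = (-3 + 3*3²)*(-104 + (3 + 6² - 2*6)) = (-3 + 3*9)*(-104 + (3 + 36 - 12)) = (-3 + 27)*(-104 + 27) = 24*(-77) = -1848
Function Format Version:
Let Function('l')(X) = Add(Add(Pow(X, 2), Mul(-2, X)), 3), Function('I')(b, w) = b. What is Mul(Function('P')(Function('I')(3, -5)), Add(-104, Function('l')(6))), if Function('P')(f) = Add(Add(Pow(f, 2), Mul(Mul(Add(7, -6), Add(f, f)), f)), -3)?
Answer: -1848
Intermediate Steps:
Function('l')(X) = Add(3, Pow(X, 2), Mul(-2, X))
Function('P')(f) = Add(-3, Mul(3, Pow(f, 2))) (Function('P')(f) = Add(Add(Pow(f, 2), Mul(Mul(1, Mul(2, f)), f)), -3) = Add(Add(Pow(f, 2), Mul(Mul(2, f), f)), -3) = Add(Add(Pow(f, 2), Mul(2, Pow(f, 2))), -3) = Add(Mul(3, Pow(f, 2)), -3) = Add(-3, Mul(3, Pow(f, 2))))
Mul(Function('P')(Function('I')(3, -5)), Add(-104, Function('l')(6))) = Mul(Add(-3, Mul(3, Pow(3, 2))), Add(-104, Add(3, Pow(6, 2), Mul(-2, 6)))) = Mul(Add(-3, Mul(3, 9)), Add(-104, Add(3, 36, -12))) = Mul(Add(-3, 27), Add(-104, 27)) = Mul(24, -77) = -1848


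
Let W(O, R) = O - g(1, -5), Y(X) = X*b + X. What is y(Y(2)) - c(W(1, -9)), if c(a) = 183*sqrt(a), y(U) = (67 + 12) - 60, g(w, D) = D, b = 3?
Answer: 19 - 183*sqrt(6) ≈ -429.26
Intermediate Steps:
Y(X) = 4*X (Y(X) = X*3 + X = 3*X + X = 4*X)
W(O, R) = 5 + O (W(O, R) = O - 1*(-5) = O + 5 = 5 + O)
y(U) = 19 (y(U) = 79 - 60 = 19)
y(Y(2)) - c(W(1, -9)) = 19 - 183*sqrt(5 + 1) = 19 - 183*sqrt(6)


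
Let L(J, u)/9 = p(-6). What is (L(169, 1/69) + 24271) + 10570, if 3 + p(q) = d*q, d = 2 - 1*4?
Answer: 34922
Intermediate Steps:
d = -2 (d = 2 - 4 = -2)
p(q) = -3 - 2*q
L(J, u) = 81 (L(J, u) = 9*(-3 - 2*(-6)) = 9*(-3 + 12) = 9*9 = 81)
(L(169, 1/69) + 24271) + 10570 = (81 + 24271) + 10570 = 24352 + 10570 = 34922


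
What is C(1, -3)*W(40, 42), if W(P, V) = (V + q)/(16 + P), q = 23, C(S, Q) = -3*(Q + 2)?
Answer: 195/56 ≈ 3.4821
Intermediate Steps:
C(S, Q) = -6 - 3*Q (C(S, Q) = -3*(2 + Q) = -6 - 3*Q)
W(P, V) = (23 + V)/(16 + P) (W(P, V) = (V + 23)/(16 + P) = (23 + V)/(16 + P))
C(1, -3)*W(40, 42) = (-6 - 3*(-3))*((23 + 42)/(16 + 40)) = (-6 + 9)*(65/56) = 3*((1/56)*65) = 3*(65/56) = 195/56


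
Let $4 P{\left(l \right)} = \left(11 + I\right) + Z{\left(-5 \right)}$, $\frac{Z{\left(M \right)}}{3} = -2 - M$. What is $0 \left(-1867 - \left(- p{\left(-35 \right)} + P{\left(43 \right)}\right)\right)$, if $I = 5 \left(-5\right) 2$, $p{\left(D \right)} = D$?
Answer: $0$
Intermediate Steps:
$Z{\left(M \right)} = -6 - 3 M$ ($Z{\left(M \right)} = 3 \left(-2 - M\right) = -6 - 3 M$)
$I = -50$ ($I = \left(-25\right) 2 = -50$)
$P{\left(l \right)} = - \frac{15}{2}$ ($P{\left(l \right)} = \frac{\left(11 - 50\right) - -9}{4} = \frac{-39 + \left(-6 + 15\right)}{4} = \frac{-39 + 9}{4} = \frac{1}{4} \left(-30\right) = - \frac{15}{2}$)
$0 \left(-1867 - \left(- p{\left(-35 \right)} + P{\left(43 \right)}\right)\right) = 0 \left(-1867 - \frac{55}{2}\right) = 0 \left(- \frac{3789}{2}\right) = 0$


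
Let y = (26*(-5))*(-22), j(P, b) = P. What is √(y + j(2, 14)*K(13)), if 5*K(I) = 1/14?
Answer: √3503535/35 ≈ 53.479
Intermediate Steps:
K(I) = 1/70 (K(I) = (⅕)/14 = (⅕)*(1/14) = 1/70)
y = 2860 (y = -130*(-22) = 2860)
√(y + j(2, 14)*K(13)) = √(2860 + 2*(1/70)) = √(2860 + 1/35) = √(100101/35) = √3503535/35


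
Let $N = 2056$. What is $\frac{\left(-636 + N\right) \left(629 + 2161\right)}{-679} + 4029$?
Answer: $- \frac{1226109}{679} \approx -1805.8$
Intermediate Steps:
$\frac{\left(-636 + N\right) \left(629 + 2161\right)}{-679} + 4029 = \frac{\left(-636 + 2056\right) \left(629 + 2161\right)}{-679} + 4029 = 1420 \cdot 2790 \left(- \frac{1}{679}\right) + 4029 = 3961800 \left(- \frac{1}{679}\right) + 4029 = - \frac{3961800}{679} + 4029 = - \frac{1226109}{679}$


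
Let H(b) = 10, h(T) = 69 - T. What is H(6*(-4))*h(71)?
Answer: -20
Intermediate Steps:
H(6*(-4))*h(71) = 10*(69 - 1*71) = 10*(69 - 71) = 10*(-2) = -20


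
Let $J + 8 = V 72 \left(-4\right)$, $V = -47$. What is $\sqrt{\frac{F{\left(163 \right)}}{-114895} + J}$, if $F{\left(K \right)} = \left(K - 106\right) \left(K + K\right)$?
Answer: $\frac{\sqrt{178579112967310}}{114895} \approx 116.31$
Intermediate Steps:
$F{\left(K \right)} = 2 K \left(-106 + K\right)$ ($F{\left(K \right)} = \left(-106 + K\right) 2 K = 2 K \left(-106 + K\right)$)
$J = 13528$ ($J = -8 + \left(-47\right) 72 \left(-4\right) = -8 - -13536 = -8 + 13536 = 13528$)
$\sqrt{\frac{F{\left(163 \right)}}{-114895} + J} = \sqrt{\frac{2 \cdot 163 \left(-106 + 163\right)}{-114895} + 13528} = \sqrt{2 \cdot 163 \cdot 57 \left(- \frac{1}{114895}\right) + 13528} = \sqrt{18582 \left(- \frac{1}{114895}\right) + 13528} = \sqrt{- \frac{18582}{114895} + 13528} = \sqrt{\frac{1554280978}{114895}} = \frac{\sqrt{178579112967310}}{114895}$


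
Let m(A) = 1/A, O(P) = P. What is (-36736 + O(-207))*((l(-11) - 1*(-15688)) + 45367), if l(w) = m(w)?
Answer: -24811066572/11 ≈ -2.2556e+9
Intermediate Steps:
l(w) = 1/w
(-36736 + O(-207))*((l(-11) - 1*(-15688)) + 45367) = (-36736 - 207)*((1/(-11) - 1*(-15688)) + 45367) = -36943*((-1/11 + 15688) + 45367) = -36943*(172567/11 + 45367) = -36943*671604/11 = -24811066572/11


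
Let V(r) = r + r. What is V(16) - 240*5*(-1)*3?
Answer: 3632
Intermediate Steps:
V(r) = 2*r
V(16) - 240*5*(-1)*3 = 2*16 - 240*5*(-1)*3 = 32 - (-1200)*3 = 32 - 240*(-15) = 32 + 3600 = 3632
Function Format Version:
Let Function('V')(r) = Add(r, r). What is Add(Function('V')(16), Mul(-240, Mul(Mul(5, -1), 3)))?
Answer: 3632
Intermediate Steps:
Function('V')(r) = Mul(2, r)
Add(Function('V')(16), Mul(-240, Mul(Mul(5, -1), 3))) = Add(Mul(2, 16), Mul(-240, Mul(Mul(5, -1), 3))) = Add(32, Mul(-240, Mul(-5, 3))) = Add(32, Mul(-240, -15)) = Add(32, 3600) = 3632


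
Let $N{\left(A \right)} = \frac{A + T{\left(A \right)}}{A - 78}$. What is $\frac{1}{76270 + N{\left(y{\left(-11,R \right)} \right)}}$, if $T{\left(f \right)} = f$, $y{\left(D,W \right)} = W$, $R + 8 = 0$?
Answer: $\frac{43}{3279618} \approx 1.3111 \cdot 10^{-5}$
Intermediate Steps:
$R = -8$ ($R = -8 + 0 = -8$)
$N{\left(A \right)} = \frac{2 A}{-78 + A}$ ($N{\left(A \right)} = \frac{A + A}{A - 78} = \frac{2 A}{-78 + A}$)
$\frac{1}{76270 + N{\left(y{\left(-11,R \right)} \right)}} = \frac{1}{76270 + 2 \left(-8\right) \frac{1}{-78 - 8}} = \frac{1}{76270 + 2 \left(-8\right) \frac{1}{-86}} = \frac{1}{76270 + 2 \left(-8\right) \left(- \frac{1}{86}\right)} = \frac{1}{76270 + \frac{8}{43}} = \frac{1}{\frac{3279618}{43}} = \frac{43}{3279618}$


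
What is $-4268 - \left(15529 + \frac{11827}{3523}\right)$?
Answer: $- \frac{69756658}{3523} \approx -19800.0$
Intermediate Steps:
$-4268 - \left(15529 + \frac{11827}{3523}\right) = -4268 - \left(15529 + 11827 \cdot \frac{1}{3523}\right) = -4268 - \frac{54720494}{3523} = - \frac{69756658}{3523}$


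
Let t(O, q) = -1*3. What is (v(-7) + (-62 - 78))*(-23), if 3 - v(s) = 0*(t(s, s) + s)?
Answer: 3151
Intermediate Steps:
t(O, q) = -3
v(s) = 3 (v(s) = 3 - 0*(-3 + s) = 3 - 1*0 = 3 + 0 = 3)
(v(-7) + (-62 - 78))*(-23) = (3 + (-62 - 78))*(-23) = (3 - 140)*(-23) = -137*(-23) = 3151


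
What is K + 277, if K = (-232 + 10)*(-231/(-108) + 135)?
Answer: -181007/6 ≈ -30168.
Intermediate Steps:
K = -182669/6 (K = -222*(-231*(-1/108) + 135) = -222*(77/36 + 135) = -222*4937/36 = -182669/6 ≈ -30445.)
K + 277 = -182669/6 + 277 = -181007/6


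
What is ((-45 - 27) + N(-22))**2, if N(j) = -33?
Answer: 11025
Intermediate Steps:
((-45 - 27) + N(-22))**2 = ((-45 - 27) - 33)**2 = (-72 - 33)**2 = (-105)**2 = 11025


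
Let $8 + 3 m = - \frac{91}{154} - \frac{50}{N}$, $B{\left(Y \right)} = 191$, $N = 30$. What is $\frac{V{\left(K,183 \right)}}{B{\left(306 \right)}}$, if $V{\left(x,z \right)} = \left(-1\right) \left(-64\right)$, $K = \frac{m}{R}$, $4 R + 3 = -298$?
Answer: $\frac{64}{191} \approx 0.33508$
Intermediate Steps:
$m = - \frac{677}{198}$ ($m = - \frac{8}{3} + \frac{- \frac{91}{154} - \frac{50}{30}}{3} = - \frac{8}{3} + \frac{\left(-91\right) \frac{1}{154} - \frac{5}{3}}{3} = - \frac{8}{3} + \frac{- \frac{13}{22} - \frac{5}{3}}{3} = - \frac{8}{3} + \frac{1}{3} \left(- \frac{149}{66}\right) = - \frac{8}{3} - \frac{149}{198} = - \frac{677}{198} \approx -3.4192$)
$R = - \frac{301}{4}$ ($R = - \frac{3}{4} + \frac{1}{4} \left(-298\right) = - \frac{3}{4} - \frac{149}{2} = - \frac{301}{4} \approx -75.25$)
$K = \frac{1354}{29799}$ ($K = - \frac{677}{198 \left(- \frac{301}{4}\right)} = \left(- \frac{677}{198}\right) \left(- \frac{4}{301}\right) = \frac{1354}{29799} \approx 0.045438$)
$V{\left(x,z \right)} = 64$
$\frac{V{\left(K,183 \right)}}{B{\left(306 \right)}} = \frac{64}{191}$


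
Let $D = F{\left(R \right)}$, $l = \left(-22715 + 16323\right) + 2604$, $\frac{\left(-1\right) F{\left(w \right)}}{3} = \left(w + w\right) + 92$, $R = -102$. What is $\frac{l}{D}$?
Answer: $- \frac{947}{84} \approx -11.274$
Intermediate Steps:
$F{\left(w \right)} = -276 - 6 w$ ($F{\left(w \right)} = - 3 \left(\left(w + w\right) + 92\right) = - 3 \left(2 w + 92\right) = - 3 \left(92 + 2 w\right) = -276 - 6 w$)
$l = -3788$ ($l = -6392 + 2604 = -3788$)
$D = 336$ ($D = -276 - -612 = -276 + 612 = 336$)
$\frac{l}{D} = - \frac{3788}{336} = \left(-3788\right) \frac{1}{336} = - \frac{947}{84}$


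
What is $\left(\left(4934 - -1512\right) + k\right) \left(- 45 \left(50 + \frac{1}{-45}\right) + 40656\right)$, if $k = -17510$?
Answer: $-424935048$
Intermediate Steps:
$\left(\left(4934 - -1512\right) + k\right) \left(- 45 \left(50 + \frac{1}{-45}\right) + 40656\right) = \left(\left(4934 - -1512\right) - 17510\right) \left(- 45 \left(50 + \frac{1}{-45}\right) + 40656\right) = \left(\left(4934 + 1512\right) - 17510\right) \left(- 45 \left(50 - \frac{1}{45}\right) + 40656\right) = \left(6446 - 17510\right) \left(\left(-45\right) \frac{2249}{45} + 40656\right) = - 11064 \left(-2249 + 40656\right) = \left(-11064\right) 38407 = -424935048$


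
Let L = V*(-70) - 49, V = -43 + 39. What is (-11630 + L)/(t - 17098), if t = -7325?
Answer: 11399/24423 ≈ 0.46673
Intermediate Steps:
V = -4
L = 231 (L = -4*(-70) - 49 = 280 - 49 = 231)
(-11630 + L)/(t - 17098) = (-11630 + 231)/(-7325 - 17098) = -11399/(-24423) = -11399*(-1/24423) = 11399/24423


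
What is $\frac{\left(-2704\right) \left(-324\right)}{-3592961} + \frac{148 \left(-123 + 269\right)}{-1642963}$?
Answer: $- \frac{1517030013736}{5903101983443} \approx -0.25699$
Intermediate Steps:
$\frac{\left(-2704\right) \left(-324\right)}{-3592961} + \frac{148 \left(-123 + 269\right)}{-1642963} = 876096 \left(- \frac{1}{3592961}\right) + 148 \cdot 146 \left(- \frac{1}{1642963}\right) = - \frac{876096}{3592961} + 21608 \left(- \frac{1}{1642963}\right) = - \frac{876096}{3592961} - \frac{21608}{1642963} = - \frac{1517030013736}{5903101983443}$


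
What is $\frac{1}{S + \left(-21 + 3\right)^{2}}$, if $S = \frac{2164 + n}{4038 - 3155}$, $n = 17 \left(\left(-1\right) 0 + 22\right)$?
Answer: $\frac{883}{288630} \approx 0.0030593$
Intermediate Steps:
$n = 374$ ($n = 17 \left(0 + 22\right) = 17 \cdot 22 = 374$)
$S = \frac{2538}{883}$ ($S = \frac{2164 + 374}{4038 - 3155} = \frac{2538}{883} \approx 2.8743$)
$\frac{1}{S + \left(-21 + 3\right)^{2}} = \frac{1}{\frac{2538}{883} + \left(-21 + 3\right)^{2}} = \frac{1}{\frac{2538}{883} + \left(-18\right)^{2}} = \frac{1}{\frac{2538}{883} + 324} = \frac{1}{\frac{288630}{883}} = \frac{883}{288630}$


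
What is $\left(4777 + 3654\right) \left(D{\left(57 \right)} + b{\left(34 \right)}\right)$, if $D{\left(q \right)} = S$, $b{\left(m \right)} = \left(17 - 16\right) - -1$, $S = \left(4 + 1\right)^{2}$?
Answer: $227637$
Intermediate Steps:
$S = 25$ ($S = 5^{2} = 25$)
$b{\left(m \right)} = 2$ ($b{\left(m \right)} = 1 + 1 = 2$)
$D{\left(q \right)} = 25$
$\left(4777 + 3654\right) \left(D{\left(57 \right)} + b{\left(34 \right)}\right) = \left(4777 + 3654\right) \left(25 + 2\right) = 8431 \cdot 27 = 227637$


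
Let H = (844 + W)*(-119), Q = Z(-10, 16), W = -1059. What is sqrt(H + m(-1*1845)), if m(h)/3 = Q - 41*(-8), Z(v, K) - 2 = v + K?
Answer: sqrt(26593) ≈ 163.07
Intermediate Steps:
Z(v, K) = 2 + K + v (Z(v, K) = 2 + (v + K) = 2 + (K + v) = 2 + K + v)
Q = 8 (Q = 2 + 16 - 10 = 8)
H = 25585 (H = (844 - 1059)*(-119) = -215*(-119) = 25585)
m(h) = 1008 (m(h) = 3*(8 - 41*(-8)) = 3*(8 + 328) = 3*336 = 1008)
sqrt(H + m(-1*1845)) = sqrt(25585 + 1008) = sqrt(26593)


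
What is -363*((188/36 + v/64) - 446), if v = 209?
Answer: 30492847/192 ≈ 1.5882e+5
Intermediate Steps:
-363*((188/36 + v/64) - 446) = -363*((188/36 + 209/64) - 446) = -363*((188*(1/36) + 209*(1/64)) - 446) = -363*((47/9 + 209/64) - 446) = -363*(4889/576 - 446) = -363*(-252007/576) = 30492847/192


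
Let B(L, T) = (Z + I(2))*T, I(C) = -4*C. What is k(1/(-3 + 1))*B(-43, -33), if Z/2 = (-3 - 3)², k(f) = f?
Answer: 1056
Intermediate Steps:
Z = 72 (Z = 2*(-3 - 3)² = 2*(-6)² = 2*36 = 72)
B(L, T) = 64*T (B(L, T) = (72 - 4*2)*T = (72 - 8)*T = 64*T)
k(1/(-3 + 1))*B(-43, -33) = (64*(-33))/(-3 + 1) = -2112/(-2) = -½*(-2112) = 1056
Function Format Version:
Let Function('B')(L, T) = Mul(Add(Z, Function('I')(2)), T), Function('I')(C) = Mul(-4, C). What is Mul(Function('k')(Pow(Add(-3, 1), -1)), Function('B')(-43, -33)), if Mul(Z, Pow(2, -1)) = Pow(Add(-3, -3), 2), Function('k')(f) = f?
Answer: 1056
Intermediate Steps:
Z = 72 (Z = Mul(2, Pow(Add(-3, -3), 2)) = Mul(2, Pow(-6, 2)) = Mul(2, 36) = 72)
Function('B')(L, T) = Mul(64, T) (Function('B')(L, T) = Mul(Add(72, Mul(-4, 2)), T) = Mul(Add(72, -8), T) = Mul(64, T))
Mul(Function('k')(Pow(Add(-3, 1), -1)), Function('B')(-43, -33)) = Mul(Pow(Add(-3, 1), -1), Mul(64, -33)) = Mul(Pow(-2, -1), -2112) = Mul(Rational(-1, 2), -2112) = 1056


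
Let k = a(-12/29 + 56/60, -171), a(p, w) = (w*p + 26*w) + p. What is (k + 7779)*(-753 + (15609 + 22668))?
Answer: 3530845796/29 ≈ 1.2175e+8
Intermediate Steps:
a(p, w) = p + 26*w + p*w (a(p, w) = (p*w + 26*w) + p = (26*w + p*w) + p = p + 26*w + p*w)
k = -394486/87 (k = (-12/29 + 56/60) + 26*(-171) + (-12/29 + 56/60)*(-171) = (-12*1/29 + 56*(1/60)) - 4446 + (-12*1/29 + 56*(1/60))*(-171) = (-12/29 + 14/15) - 4446 + (-12/29 + 14/15)*(-171) = 226/435 - 4446 + (226/435)*(-171) = 226/435 - 4446 - 12882/145 = -394486/87 ≈ -4534.3)
(k + 7779)*(-753 + (15609 + 22668)) = (-394486/87 + 7779)*(-753 + (15609 + 22668)) = 282287*(-753 + 38277)/87 = (282287/87)*37524 = 3530845796/29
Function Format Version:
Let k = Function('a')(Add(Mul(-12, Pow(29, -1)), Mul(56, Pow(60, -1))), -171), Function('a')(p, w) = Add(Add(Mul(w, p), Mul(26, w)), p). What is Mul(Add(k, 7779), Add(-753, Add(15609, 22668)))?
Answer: Rational(3530845796, 29) ≈ 1.2175e+8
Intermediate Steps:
Function('a')(p, w) = Add(p, Mul(26, w), Mul(p, w)) (Function('a')(p, w) = Add(Add(Mul(p, w), Mul(26, w)), p) = Add(Add(Mul(26, w), Mul(p, w)), p) = Add(p, Mul(26, w), Mul(p, w)))
k = Rational(-394486, 87) (k = Add(Add(Mul(-12, Pow(29, -1)), Mul(56, Pow(60, -1))), Mul(26, -171), Mul(Add(Mul(-12, Pow(29, -1)), Mul(56, Pow(60, -1))), -171)) = Add(Add(Mul(-12, Rational(1, 29)), Mul(56, Rational(1, 60))), -4446, Mul(Add(Mul(-12, Rational(1, 29)), Mul(56, Rational(1, 60))), -171)) = Add(Add(Rational(-12, 29), Rational(14, 15)), -4446, Mul(Add(Rational(-12, 29), Rational(14, 15)), -171)) = Add(Rational(226, 435), -4446, Mul(Rational(226, 435), -171)) = Add(Rational(226, 435), -4446, Rational(-12882, 145)) = Rational(-394486, 87) ≈ -4534.3)
Mul(Add(k, 7779), Add(-753, Add(15609, 22668))) = Mul(Add(Rational(-394486, 87), 7779), Add(-753, Add(15609, 22668))) = Mul(Rational(282287, 87), Add(-753, 38277)) = Mul(Rational(282287, 87), 37524) = Rational(3530845796, 29)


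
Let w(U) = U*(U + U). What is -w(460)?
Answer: -423200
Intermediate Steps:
w(U) = 2*U² (w(U) = U*(2*U) = 2*U²)
-w(460) = -2*460² = -2*211600 = -1*423200 = -423200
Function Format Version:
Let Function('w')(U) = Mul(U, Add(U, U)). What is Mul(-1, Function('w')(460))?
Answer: -423200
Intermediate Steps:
Function('w')(U) = Mul(2, Pow(U, 2)) (Function('w')(U) = Mul(U, Mul(2, U)) = Mul(2, Pow(U, 2)))
Mul(-1, Function('w')(460)) = Mul(-1, Mul(2, Pow(460, 2))) = Mul(-1, Mul(2, 211600)) = Mul(-1, 423200) = -423200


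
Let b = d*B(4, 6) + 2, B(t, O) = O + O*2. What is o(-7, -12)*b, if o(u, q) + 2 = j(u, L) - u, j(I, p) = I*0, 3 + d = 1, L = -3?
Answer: -170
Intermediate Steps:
d = -2 (d = -3 + 1 = -2)
B(t, O) = 3*O (B(t, O) = O + 2*O = 3*O)
j(I, p) = 0
o(u, q) = -2 - u (o(u, q) = -2 + (0 - u) = -2 - u)
b = -34 (b = -6*6 + 2 = -2*18 + 2 = -36 + 2 = -34)
o(-7, -12)*b = (-2 - 1*(-7))*(-34) = (-2 + 7)*(-34) = 5*(-34) = -170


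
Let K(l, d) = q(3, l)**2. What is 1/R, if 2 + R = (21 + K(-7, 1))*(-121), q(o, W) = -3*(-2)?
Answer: -1/6899 ≈ -0.00014495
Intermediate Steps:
q(o, W) = 6
K(l, d) = 36 (K(l, d) = 6**2 = 36)
R = -6899 (R = -2 + (21 + 36)*(-121) = -2 + 57*(-121) = -2 - 6897 = -6899)
1/R = 1/(-6899) = -1/6899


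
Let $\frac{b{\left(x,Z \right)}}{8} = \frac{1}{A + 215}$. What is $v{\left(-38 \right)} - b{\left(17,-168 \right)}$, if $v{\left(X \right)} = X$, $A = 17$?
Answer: $- \frac{1103}{29} \approx -38.034$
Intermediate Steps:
$b{\left(x,Z \right)} = \frac{1}{29}$ ($b{\left(x,Z \right)} = \frac{8}{17 + 215} = \frac{8}{232} = 8 \cdot \frac{1}{232} = \frac{1}{29}$)
$v{\left(-38 \right)} - b{\left(17,-168 \right)} = -38 - \frac{1}{29} = - \frac{1103}{29}$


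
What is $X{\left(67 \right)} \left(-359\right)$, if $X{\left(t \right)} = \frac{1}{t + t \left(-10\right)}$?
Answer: $\frac{359}{603} \approx 0.59536$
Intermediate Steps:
$X{\left(t \right)} = - \frac{1}{9 t}$ ($X{\left(t \right)} = \frac{1}{t - 10 t} = \frac{1}{\left(-9\right) t} = - \frac{1}{9 t}$)
$X{\left(67 \right)} \left(-359\right) = - \frac{1}{9 \cdot 67} \left(-359\right) = \left(- \frac{1}{9}\right) \frac{1}{67} \left(-359\right) = \left(- \frac{1}{603}\right) \left(-359\right) = \frac{359}{603}$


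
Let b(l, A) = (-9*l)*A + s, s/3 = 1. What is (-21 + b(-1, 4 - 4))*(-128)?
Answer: 2304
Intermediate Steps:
s = 3 (s = 3*1 = 3)
b(l, A) = 3 - 9*A*l (b(l, A) = (-9*l)*A + 3 = -9*A*l + 3 = 3 - 9*A*l)
(-21 + b(-1, 4 - 4))*(-128) = (-21 + (3 - 9*(4 - 4)*(-1)))*(-128) = (-21 + (3 - 9*0*(-1)))*(-128) = (-21 + (3 + 0))*(-128) = (-21 + 3)*(-128) = -18*(-128) = 2304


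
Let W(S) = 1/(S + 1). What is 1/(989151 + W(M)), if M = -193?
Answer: 192/189916991 ≈ 1.0110e-6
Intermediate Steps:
W(S) = 1/(1 + S)
1/(989151 + W(M)) = 1/(989151 + 1/(1 - 193)) = 1/(989151 + 1/(-192)) = 1/(989151 - 1/192) = 1/(189916991/192) = 192/189916991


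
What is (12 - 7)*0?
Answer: 0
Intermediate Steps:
(12 - 7)*0 = 5*0 = 0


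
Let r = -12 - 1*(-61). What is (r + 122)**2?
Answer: 29241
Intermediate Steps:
r = 49 (r = -12 + 61 = 49)
(r + 122)**2 = (49 + 122)**2 = 171**2 = 29241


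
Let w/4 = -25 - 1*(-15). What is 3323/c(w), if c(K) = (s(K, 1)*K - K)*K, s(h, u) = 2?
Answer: 3323/1600 ≈ 2.0769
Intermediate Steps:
w = -40 (w = 4*(-25 - 1*(-15)) = 4*(-25 + 15) = 4*(-10) = -40)
c(K) = K**2 (c(K) = (2*K - K)*K = K*K = K**2)
3323/c(w) = 3323/((-40)**2) = 3323/1600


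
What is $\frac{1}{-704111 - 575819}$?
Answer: $- \frac{1}{1279930} \approx -7.8129 \cdot 10^{-7}$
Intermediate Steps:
$\frac{1}{-704111 - 575819} = \frac{1}{-1279930} = - \frac{1}{1279930}$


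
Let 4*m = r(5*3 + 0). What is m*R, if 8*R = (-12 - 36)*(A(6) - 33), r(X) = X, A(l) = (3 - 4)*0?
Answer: 1485/2 ≈ 742.50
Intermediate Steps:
A(l) = 0 (A(l) = -1*0 = 0)
m = 15/4 (m = (5*3 + 0)/4 = (15 + 0)/4 = (1/4)*15 = 15/4 ≈ 3.7500)
R = 198 (R = ((-12 - 36)*(0 - 33))/8 = (-48*(-33))/8 = (1/8)*1584 = 198)
m*R = (15/4)*198 = 1485/2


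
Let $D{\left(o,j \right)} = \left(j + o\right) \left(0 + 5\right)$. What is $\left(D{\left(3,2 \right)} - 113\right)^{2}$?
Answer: $7744$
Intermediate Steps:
$D{\left(o,j \right)} = 5 j + 5 o$ ($D{\left(o,j \right)} = \left(j + o\right) 5 = 5 j + 5 o$)
$\left(D{\left(3,2 \right)} - 113\right)^{2} = \left(\left(5 \cdot 2 + 5 \cdot 3\right) - 113\right)^{2} = \left(\left(10 + 15\right) - 113\right)^{2} = \left(25 - 113\right)^{2} = \left(-88\right)^{2} = 7744$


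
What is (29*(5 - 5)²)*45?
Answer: 0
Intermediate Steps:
(29*(5 - 5)²)*45 = (29*0²)*45 = (29*0)*45 = 0*45 = 0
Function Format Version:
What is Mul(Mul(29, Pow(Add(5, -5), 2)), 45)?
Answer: 0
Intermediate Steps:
Mul(Mul(29, Pow(Add(5, -5), 2)), 45) = Mul(Mul(29, Pow(0, 2)), 45) = Mul(Mul(29, 0), 45) = Mul(0, 45) = 0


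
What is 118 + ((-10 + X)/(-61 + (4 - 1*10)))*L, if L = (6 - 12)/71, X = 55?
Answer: 561596/4757 ≈ 118.06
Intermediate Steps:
L = -6/71 (L = -6*1/71 = -6/71 ≈ -0.084507)
118 + ((-10 + X)/(-61 + (4 - 1*10)))*L = 118 + ((-10 + 55)/(-61 + (4 - 1*10)))*(-6/71) = 118 + (45/(-61 + (4 - 10)))*(-6/71) = 118 + (45/(-61 - 6))*(-6/71) = 118 + (45/(-67))*(-6/71) = 118 + (45*(-1/67))*(-6/71) = 118 - 45/67*(-6/71) = 118 + 270/4757 = 561596/4757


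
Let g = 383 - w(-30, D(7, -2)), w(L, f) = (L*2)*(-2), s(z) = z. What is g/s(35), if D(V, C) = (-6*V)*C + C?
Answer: 263/35 ≈ 7.5143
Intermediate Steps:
D(V, C) = C - 6*C*V (D(V, C) = -6*C*V + C = C - 6*C*V)
w(L, f) = -4*L (w(L, f) = (2*L)*(-2) = -4*L)
g = 263 (g = 383 - (-4)*(-30) = 383 - 1*120 = 383 - 120 = 263)
g/s(35) = 263/35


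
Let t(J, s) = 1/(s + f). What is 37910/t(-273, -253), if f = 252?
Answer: -37910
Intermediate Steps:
t(J, s) = 1/(252 + s) (t(J, s) = 1/(s + 252) = 1/(252 + s))
37910/t(-273, -253) = 37910/(1/(252 - 253)) = 37910/(1/(-1)) = 37910/(-1) = 37910*(-1) = -37910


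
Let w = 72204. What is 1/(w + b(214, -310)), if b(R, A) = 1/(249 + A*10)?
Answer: 2851/205853603 ≈ 1.3850e-5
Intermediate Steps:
b(R, A) = 1/(249 + 10*A)
1/(w + b(214, -310)) = 1/(72204 + 1/(249 + 10*(-310))) = 1/(72204 + 1/(249 - 3100)) = 1/(72204 + 1/(-2851)) = 1/(72204 - 1/2851) = 1/(205853603/2851) = 2851/205853603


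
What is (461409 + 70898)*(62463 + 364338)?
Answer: 227189159907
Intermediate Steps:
(461409 + 70898)*(62463 + 364338) = 532307*426801 = 227189159907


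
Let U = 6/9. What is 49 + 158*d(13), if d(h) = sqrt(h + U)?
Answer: 49 + 158*sqrt(123)/3 ≈ 633.10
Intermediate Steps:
U = 2/3 (U = 6*(1/9) = 2/3 ≈ 0.66667)
d(h) = sqrt(2/3 + h) (d(h) = sqrt(h + 2/3) = sqrt(2/3 + h))
49 + 158*d(13) = 49 + 158*(sqrt(6 + 9*13)/3) = 49 + 158*(sqrt(6 + 117)/3) = 49 + 158*(sqrt(123)/3) = 49 + 158*sqrt(123)/3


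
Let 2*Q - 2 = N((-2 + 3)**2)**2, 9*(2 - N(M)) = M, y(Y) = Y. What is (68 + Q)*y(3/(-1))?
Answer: -11467/54 ≈ -212.35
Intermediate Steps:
N(M) = 2 - M/9
Q = 451/162 (Q = 1 + (2 - (-2 + 3)**2/9)**2/2 = 1 + (2 - 1/9*1**2)**2/2 = 1 + (2 - 1/9*1)**2/2 = 1 + (2 - 1/9)**2/2 = 1 + (17/9)**2/2 = 1 + (1/2)*(289/81) = 1 + 289/162 = 451/162 ≈ 2.7840)
(68 + Q)*y(3/(-1)) = (68 + 451/162)*(3/(-1)) = 11467*(3*(-1))/162 = (11467/162)*(-3) = -11467/54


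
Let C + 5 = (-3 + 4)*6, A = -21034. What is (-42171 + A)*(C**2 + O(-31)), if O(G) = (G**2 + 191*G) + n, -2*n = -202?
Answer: 307049890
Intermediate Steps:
n = 101 (n = -1/2*(-202) = 101)
C = 1 (C = -5 + (-3 + 4)*6 = -5 + 1*6 = -5 + 6 = 1)
O(G) = 101 + G**2 + 191*G (O(G) = (G**2 + 191*G) + 101 = 101 + G**2 + 191*G)
(-42171 + A)*(C**2 + O(-31)) = (-42171 - 21034)*(1**2 + (101 + (-31)**2 + 191*(-31))) = -63205*(1 + (101 + 961 - 5921)) = -63205*(1 - 4859) = -63205*(-4858) = 307049890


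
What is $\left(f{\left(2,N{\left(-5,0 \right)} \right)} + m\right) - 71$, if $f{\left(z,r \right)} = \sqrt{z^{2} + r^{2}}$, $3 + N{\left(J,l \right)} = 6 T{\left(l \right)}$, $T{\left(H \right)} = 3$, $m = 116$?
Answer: $45 + \sqrt{229} \approx 60.133$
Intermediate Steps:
$N{\left(J,l \right)} = 15$ ($N{\left(J,l \right)} = -3 + 6 \cdot 3 = -3 + 18 = 15$)
$f{\left(z,r \right)} = \sqrt{r^{2} + z^{2}}$
$\left(f{\left(2,N{\left(-5,0 \right)} \right)} + m\right) - 71 = \left(\sqrt{15^{2} + 2^{2}} + 116\right) - 71 = \left(\sqrt{225 + 4} + 116\right) - 71 = \left(\sqrt{229} + 116\right) - 71 = \left(116 + \sqrt{229}\right) - 71 = 45 + \sqrt{229}$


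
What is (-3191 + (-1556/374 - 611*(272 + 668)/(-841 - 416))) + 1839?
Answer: -211376134/235059 ≈ -899.25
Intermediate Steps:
(-3191 + (-1556/374 - 611*(272 + 668)/(-841 - 416))) + 1839 = (-3191 + (-1556*1/374 - 611/((-1257/940)))) + 1839 = (-3191 + (-778/187 - 611/((-1257*1/940)))) + 1839 = (-3191 + (-778/187 - 611/(-1257/940))) + 1839 = (-3191 + (-778/187 - 611*(-940/1257))) + 1839 = (-3191 + (-778/187 + 574340/1257)) + 1839 = (-3191 + 106423634/235059) + 1839 = -643649635/235059 + 1839 = -211376134/235059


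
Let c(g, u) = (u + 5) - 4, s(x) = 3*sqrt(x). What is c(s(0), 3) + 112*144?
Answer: 16132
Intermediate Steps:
c(g, u) = 1 + u (c(g, u) = (5 + u) - 4 = 1 + u)
c(s(0), 3) + 112*144 = (1 + 3) + 112*144 = 4 + 16128 = 16132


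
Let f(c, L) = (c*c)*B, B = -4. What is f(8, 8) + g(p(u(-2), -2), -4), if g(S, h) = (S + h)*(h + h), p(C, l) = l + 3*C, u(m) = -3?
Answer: -136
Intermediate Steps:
f(c, L) = -4*c**2 (f(c, L) = (c*c)*(-4) = c**2*(-4) = -4*c**2)
g(S, h) = 2*h*(S + h) (g(S, h) = (S + h)*(2*h) = 2*h*(S + h))
f(8, 8) + g(p(u(-2), -2), -4) = -4*8**2 + 2*(-4)*((-2 + 3*(-3)) - 4) = -4*64 + 2*(-4)*((-2 - 9) - 4) = -256 + 2*(-4)*(-11 - 4) = -256 + 2*(-4)*(-15) = -256 + 120 = -136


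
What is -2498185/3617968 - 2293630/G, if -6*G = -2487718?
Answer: -28002229727435/4500242058512 ≈ -6.2224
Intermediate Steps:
G = 1243859/3 (G = -1/6*(-2487718) = 1243859/3 ≈ 4.1462e+5)
-2498185/3617968 - 2293630/G = -2498185/3617968 - 2293630/1243859/3 = -2498185*1/3617968 - 2293630*3/1243859 = -2498185/3617968 - 6880890/1243859 = -28002229727435/4500242058512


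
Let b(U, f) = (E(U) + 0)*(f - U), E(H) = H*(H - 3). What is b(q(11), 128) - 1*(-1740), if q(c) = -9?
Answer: 16536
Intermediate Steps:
E(H) = H*(-3 + H)
b(U, f) = U*(-3 + U)*(f - U) (b(U, f) = (U*(-3 + U) + 0)*(f - U) = (U*(-3 + U))*(f - U) = U*(-3 + U)*(f - U))
b(q(11), 128) - 1*(-1740) = -1*(-9)*(-3 - 9)*(-9 - 1*128) - 1*(-1740) = -1*(-9)*(-12)*(-9 - 128) + 1740 = -1*(-9)*(-12)*(-137) + 1740 = 14796 + 1740 = 16536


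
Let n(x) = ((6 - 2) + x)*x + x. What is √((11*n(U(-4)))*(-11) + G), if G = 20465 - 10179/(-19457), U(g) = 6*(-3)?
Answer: 7*I*√60637468102/19457 ≈ 88.592*I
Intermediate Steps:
U(g) = -18
n(x) = x + x*(4 + x) (n(x) = (4 + x)*x + x = x*(4 + x) + x = x + x*(4 + x))
G = 398197684/19457 (G = 20465 - 10179*(-1)/19457 = 20465 - 1*(-10179/19457) = 20465 + 10179/19457 = 398197684/19457 ≈ 20466.)
√((11*n(U(-4)))*(-11) + G) = √((11*(-18*(5 - 18)))*(-11) + 398197684/19457) = √((11*(-18*(-13)))*(-11) + 398197684/19457) = √((11*234)*(-11) + 398197684/19457) = √(2574*(-11) + 398197684/19457) = √(-28314 + 398197684/19457) = √(-152707814/19457) = 7*I*√60637468102/19457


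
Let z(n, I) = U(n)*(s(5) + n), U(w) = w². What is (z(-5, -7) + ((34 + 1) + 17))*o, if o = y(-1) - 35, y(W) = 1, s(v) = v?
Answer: -1768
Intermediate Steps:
z(n, I) = n²*(5 + n)
o = -34 (o = 1 - 35 = -34)
(z(-5, -7) + ((34 + 1) + 17))*o = ((-5)²*(5 - 5) + ((34 + 1) + 17))*(-34) = (25*0 + (35 + 17))*(-34) = (0 + 52)*(-34) = 52*(-34) = -1768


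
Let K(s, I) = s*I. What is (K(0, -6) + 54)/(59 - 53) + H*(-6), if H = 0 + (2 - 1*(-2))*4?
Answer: -87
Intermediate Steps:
K(s, I) = I*s
H = 16 (H = 0 + (2 + 2)*4 = 0 + 4*4 = 0 + 16 = 16)
(K(0, -6) + 54)/(59 - 53) + H*(-6) = (-6*0 + 54)/(59 - 53) + 16*(-6) = (0 + 54)/6 - 96 = 54*(⅙) - 96 = 9 - 96 = -87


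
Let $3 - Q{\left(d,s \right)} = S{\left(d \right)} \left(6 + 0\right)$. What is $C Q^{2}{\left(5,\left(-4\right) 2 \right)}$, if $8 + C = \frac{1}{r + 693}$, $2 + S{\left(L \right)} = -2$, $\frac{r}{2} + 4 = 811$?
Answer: $- \frac{4484565}{769} \approx -5831.7$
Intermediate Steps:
$r = 1614$ ($r = -8 + 2 \cdot 811 = -8 + 1622 = 1614$)
$S{\left(L \right)} = -4$ ($S{\left(L \right)} = -2 - 2 = -4$)
$C = - \frac{18455}{2307}$ ($C = -8 + \frac{1}{1614 + 693} = -8 + \frac{1}{2307} = - \frac{18455}{2307} \approx -7.9996$)
$Q{\left(d,s \right)} = 27$ ($Q{\left(d,s \right)} = 3 - - 4 \left(6 + 0\right) = 3 - \left(-4\right) 6 = 3 - -24 = 3 + 24 = 27$)
$C Q^{2}{\left(5,\left(-4\right) 2 \right)} = - \frac{18455 \cdot 27^{2}}{2307} = \left(- \frac{18455}{2307}\right) 729 = - \frac{4484565}{769}$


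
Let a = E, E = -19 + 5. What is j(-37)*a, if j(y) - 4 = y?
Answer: 462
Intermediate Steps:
j(y) = 4 + y
E = -14
a = -14
j(-37)*a = (4 - 37)*(-14) = -33*(-14) = 462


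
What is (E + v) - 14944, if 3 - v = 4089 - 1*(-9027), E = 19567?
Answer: -8490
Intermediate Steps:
v = -13113 (v = 3 - (4089 - 1*(-9027)) = 3 - (4089 + 9027) = 3 - 1*13116 = 3 - 13116 = -13113)
(E + v) - 14944 = (19567 - 13113) - 14944 = 6454 - 14944 = -8490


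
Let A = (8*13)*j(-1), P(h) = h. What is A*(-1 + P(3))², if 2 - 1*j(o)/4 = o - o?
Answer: 3328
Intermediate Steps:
j(o) = 8 (j(o) = 8 - 4*(o - o) = 8 - 4*0 = 8 + 0 = 8)
A = 832 (A = (8*13)*8 = 104*8 = 832)
A*(-1 + P(3))² = 832*(-1 + 3)² = 832*2² = 832*4 = 3328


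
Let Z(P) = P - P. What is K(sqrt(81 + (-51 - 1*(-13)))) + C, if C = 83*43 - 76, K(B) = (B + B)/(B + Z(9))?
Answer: 3495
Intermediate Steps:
Z(P) = 0
K(B) = 2 (K(B) = (B + B)/(B + 0) = (2*B)/B = 2)
C = 3493 (C = 3569 - 76 = 3493)
K(sqrt(81 + (-51 - 1*(-13)))) + C = 2 + 3493 = 3495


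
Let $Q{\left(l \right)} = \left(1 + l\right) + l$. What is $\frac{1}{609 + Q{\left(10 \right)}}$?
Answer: $\frac{1}{630} \approx 0.0015873$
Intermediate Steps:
$Q{\left(l \right)} = 1 + 2 l$
$\frac{1}{609 + Q{\left(10 \right)}} = \frac{1}{609 + \left(1 + 2 \cdot 10\right)} = \frac{1}{609 + \left(1 + 20\right)} = \frac{1}{609 + 21} = \frac{1}{630}$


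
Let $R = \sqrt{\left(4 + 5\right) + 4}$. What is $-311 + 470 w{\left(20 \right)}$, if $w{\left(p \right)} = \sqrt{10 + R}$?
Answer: $-311 + 470 \sqrt{10 + \sqrt{13}} \approx 1422.6$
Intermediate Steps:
$R = \sqrt{13}$ ($R = \sqrt{9 + 4} = \sqrt{13} \approx 3.6056$)
$w{\left(p \right)} = \sqrt{10 + \sqrt{13}}$
$-311 + 470 w{\left(20 \right)} = -311 + 470 \sqrt{10 + \sqrt{13}}$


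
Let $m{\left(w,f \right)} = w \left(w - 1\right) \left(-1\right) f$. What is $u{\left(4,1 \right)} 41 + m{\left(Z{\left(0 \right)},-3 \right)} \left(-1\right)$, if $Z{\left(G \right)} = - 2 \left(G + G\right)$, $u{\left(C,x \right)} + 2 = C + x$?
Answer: $123$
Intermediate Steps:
$u{\left(C,x \right)} = -2 + C + x$ ($u{\left(C,x \right)} = -2 + \left(C + x\right) = -2 + C + x$)
$Z{\left(G \right)} = - 4 G$ ($Z{\left(G \right)} = - 2 \cdot 2 G = - 4 G$)
$m{\left(w,f \right)} = - f w \left(-1 + w\right)$ ($m{\left(w,f \right)} = w \left(-1 + w\right) \left(-1\right) f = - w \left(-1 + w\right) f = - f w \left(-1 + w\right)$)
$u{\left(4,1 \right)} 41 + m{\left(Z{\left(0 \right)},-3 \right)} \left(-1\right) = \left(-2 + 4 + 1\right) 41 + - 3 \left(\left(-4\right) 0\right) \left(1 - \left(-4\right) 0\right) \left(-1\right) = 3 \cdot 41 + \left(-3\right) 0 \left(1 - 0\right) \left(-1\right) = 123 + \left(-3\right) 0 \left(1 + 0\right) \left(-1\right) = 123 + \left(-3\right) 0 \cdot 1 \left(-1\right) = 123 + 0 \left(-1\right) = 123 + 0 = 123$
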